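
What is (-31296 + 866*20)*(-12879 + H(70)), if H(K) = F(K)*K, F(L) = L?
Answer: 111514504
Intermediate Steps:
H(K) = K² (H(K) = K*K = K²)
(-31296 + 866*20)*(-12879 + H(70)) = (-31296 + 866*20)*(-12879 + 70²) = (-31296 + 17320)*(-12879 + 4900) = -13976*(-7979) = 111514504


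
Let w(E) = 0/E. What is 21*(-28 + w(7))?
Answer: -588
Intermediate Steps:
w(E) = 0
21*(-28 + w(7)) = 21*(-28 + 0) = 21*(-28) = -588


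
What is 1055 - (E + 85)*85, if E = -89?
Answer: 1395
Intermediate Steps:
1055 - (E + 85)*85 = 1055 - (-89 + 85)*85 = 1055 - (-4)*85 = 1055 - 1*(-340) = 1055 + 340 = 1395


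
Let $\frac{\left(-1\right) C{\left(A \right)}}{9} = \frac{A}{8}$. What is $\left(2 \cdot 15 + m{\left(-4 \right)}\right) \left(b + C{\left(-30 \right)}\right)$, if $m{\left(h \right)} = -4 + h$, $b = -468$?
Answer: $- \frac{19107}{2} \approx -9553.5$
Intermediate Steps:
$C{\left(A \right)} = - \frac{9 A}{8}$ ($C{\left(A \right)} = - 9 \frac{A}{8} = - \frac{9 A}{8}$)
$\left(2 \cdot 15 + m{\left(-4 \right)}\right) \left(b + C{\left(-30 \right)}\right) = \left(2 \cdot 15 - 8\right) \left(-468 - - \frac{135}{4}\right) = \left(30 - 8\right) \left(-468 + \frac{135}{4}\right) = 22 \left(- \frac{1737}{4}\right) = - \frac{19107}{2}$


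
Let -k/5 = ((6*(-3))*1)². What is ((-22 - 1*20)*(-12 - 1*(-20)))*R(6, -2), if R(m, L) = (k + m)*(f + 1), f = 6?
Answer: 3796128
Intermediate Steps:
k = -1620 (k = -5*((6*(-3))*1)² = -5*(-18*1)² = -5*(-18)² = -5*324 = -1620)
R(m, L) = -11340 + 7*m (R(m, L) = (-1620 + m)*(6 + 1) = (-1620 + m)*7 = -11340 + 7*m)
((-22 - 1*20)*(-12 - 1*(-20)))*R(6, -2) = ((-22 - 1*20)*(-12 - 1*(-20)))*(-11340 + 7*6) = ((-22 - 20)*(-12 + 20))*(-11340 + 42) = -42*8*(-11298) = -336*(-11298) = 3796128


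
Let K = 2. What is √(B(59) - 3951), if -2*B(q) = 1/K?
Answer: I*√15805/2 ≈ 62.859*I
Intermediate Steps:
B(q) = -¼ (B(q) = -½/2 = -½*½ = -¼)
√(B(59) - 3951) = √(-¼ - 3951) = √(-15805/4) = I*√15805/2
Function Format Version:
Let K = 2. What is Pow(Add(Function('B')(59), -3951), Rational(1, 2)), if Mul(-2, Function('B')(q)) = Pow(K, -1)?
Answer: Mul(Rational(1, 2), I, Pow(15805, Rational(1, 2))) ≈ Mul(62.859, I)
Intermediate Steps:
Function('B')(q) = Rational(-1, 4) (Function('B')(q) = Mul(Rational(-1, 2), Pow(2, -1)) = Mul(Rational(-1, 2), Rational(1, 2)) = Rational(-1, 4))
Pow(Add(Function('B')(59), -3951), Rational(1, 2)) = Pow(Add(Rational(-1, 4), -3951), Rational(1, 2)) = Pow(Rational(-15805, 4), Rational(1, 2)) = Mul(Rational(1, 2), I, Pow(15805, Rational(1, 2)))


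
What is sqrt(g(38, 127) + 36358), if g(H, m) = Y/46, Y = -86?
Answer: sqrt(19232393)/23 ≈ 190.67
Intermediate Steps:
g(H, m) = -43/23 (g(H, m) = -86/46 = -86*1/46 = -43/23)
sqrt(g(38, 127) + 36358) = sqrt(-43/23 + 36358) = sqrt(836191/23) = sqrt(19232393)/23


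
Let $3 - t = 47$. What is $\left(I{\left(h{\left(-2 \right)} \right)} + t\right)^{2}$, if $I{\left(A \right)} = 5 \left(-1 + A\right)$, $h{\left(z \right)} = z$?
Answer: $3481$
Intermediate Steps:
$t = -44$ ($t = 3 - 47 = -44$)
$I{\left(A \right)} = -5 + 5 A$
$\left(I{\left(h{\left(-2 \right)} \right)} + t\right)^{2} = \left(\left(-5 + 5 \left(-2\right)\right) - 44\right)^{2} = \left(\left(-5 - 10\right) - 44\right)^{2} = \left(-15 - 44\right)^{2} = \left(-59\right)^{2} = 3481$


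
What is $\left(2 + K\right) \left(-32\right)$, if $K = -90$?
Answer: $2816$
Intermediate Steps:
$\left(2 + K\right) \left(-32\right) = \left(2 - 90\right) \left(-32\right) = \left(-88\right) \left(-32\right) = 2816$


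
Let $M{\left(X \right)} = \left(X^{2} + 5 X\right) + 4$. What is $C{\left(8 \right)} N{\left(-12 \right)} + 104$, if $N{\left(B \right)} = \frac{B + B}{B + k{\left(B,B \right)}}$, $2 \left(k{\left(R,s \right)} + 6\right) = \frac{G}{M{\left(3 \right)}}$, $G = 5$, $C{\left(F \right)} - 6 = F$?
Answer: $\frac{123128}{1003} \approx 122.76$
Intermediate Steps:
$M{\left(X \right)} = 4 + X^{2} + 5 X$
$C{\left(F \right)} = 6 + F$
$k{\left(R,s \right)} = - \frac{331}{56}$ ($k{\left(R,s \right)} = -6 + \frac{5 \frac{1}{4 + 3^{2} + 5 \cdot 3}}{2} = -6 + \frac{5 \frac{1}{4 + 9 + 15}}{2} = -6 + \frac{5 \cdot \frac{1}{28}}{2} = -6 + \frac{1}{2} \cdot \frac{5}{28} = -6 + \frac{5}{56} = - \frac{331}{56}$)
$N{\left(B \right)} = \frac{2 B}{- \frac{331}{56} + B}$ ($N{\left(B \right)} = \frac{B + B}{B - \frac{331}{56}} = \frac{2 B}{- \frac{331}{56} + B}$)
$C{\left(8 \right)} N{\left(-12 \right)} + 104 = \left(6 + 8\right) 112 \left(-12\right) \frac{1}{-331 + 56 \left(-12\right)} + 104 = 14 \cdot 112 \left(-12\right) \frac{1}{-331 - 672} + 104 = 14 \cdot 112 \left(-12\right) \frac{1}{-1003} + 104 = 14 \cdot 112 \left(-12\right) \left(- \frac{1}{1003}\right) + 104 = 14 \cdot \frac{1344}{1003} + 104 = \frac{18816}{1003} + 104 = \frac{123128}{1003}$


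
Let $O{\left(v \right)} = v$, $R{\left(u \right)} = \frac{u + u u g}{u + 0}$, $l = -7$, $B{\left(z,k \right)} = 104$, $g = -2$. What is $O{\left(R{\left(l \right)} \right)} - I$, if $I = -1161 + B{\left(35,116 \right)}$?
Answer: $1072$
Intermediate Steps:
$R{\left(u \right)} = \frac{u - 2 u^{2}}{u}$ ($R{\left(u \right)} = \frac{u + u u \left(-2\right)}{u + 0} = \frac{u + u^{2} \left(-2\right)}{u} = \frac{u - 2 u^{2}}{u}$)
$I = -1057$ ($I = -1161 + 104 = -1057$)
$O{\left(R{\left(l \right)} \right)} - I = \left(1 - -14\right) - -1057 = \left(1 + 14\right) + 1057 = 15 + 1057 = 1072$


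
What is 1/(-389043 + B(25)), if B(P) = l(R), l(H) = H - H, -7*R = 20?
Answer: -1/389043 ≈ -2.5704e-6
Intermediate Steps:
R = -20/7 (R = -⅐*20 = -20/7 ≈ -2.8571)
l(H) = 0
B(P) = 0
1/(-389043 + B(25)) = 1/(-389043 + 0) = 1/(-389043) = -1/389043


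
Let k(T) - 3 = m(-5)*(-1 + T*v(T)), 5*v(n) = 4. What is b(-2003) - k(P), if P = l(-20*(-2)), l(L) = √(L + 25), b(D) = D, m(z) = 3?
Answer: -2003 - 12*√65/5 ≈ -2022.3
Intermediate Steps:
v(n) = ⅘ (v(n) = (⅕)*4 = ⅘)
l(L) = √(25 + L)
P = √65 (P = √(25 - 20*(-2)) = √(25 - 5*(-8)) = √(25 + 40) = √65 ≈ 8.0623)
k(T) = 12*T/5 (k(T) = 3 + 3*(-1 + T*(⅘)) = 3 + 3*(-1 + 4*T/5) = 3 + (-3 + 12*T/5) = 12*T/5)
b(-2003) - k(P) = -2003 - 12*√65/5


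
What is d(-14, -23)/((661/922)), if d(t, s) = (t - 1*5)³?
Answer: -6323998/661 ≈ -9567.3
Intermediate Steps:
d(t, s) = (-5 + t)³ (d(t, s) = (t - 5)³ = (-5 + t)³)
d(-14, -23)/((661/922)) = (-5 - 14)³/((661/922)) = (-19)³/((661*(1/922))) = -6859/661/922 = -6859*922/661 = -6323998/661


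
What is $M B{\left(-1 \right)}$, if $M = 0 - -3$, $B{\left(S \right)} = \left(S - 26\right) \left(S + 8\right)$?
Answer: $-567$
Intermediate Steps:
$B{\left(S \right)} = \left(-26 + S\right) \left(8 + S\right)$
$M = 3$ ($M = 0 + 3 = 3$)
$M B{\left(-1 \right)} = 3 \left(-208 + \left(-1\right)^{2} - -18\right) = 3 \left(-208 + 1 + 18\right) = 3 \left(-189\right) = -567$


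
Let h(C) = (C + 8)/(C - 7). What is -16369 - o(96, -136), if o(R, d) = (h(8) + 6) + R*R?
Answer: -25607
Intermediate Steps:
h(C) = (8 + C)/(-7 + C)
o(R, d) = 22 + R**2 (o(R, d) = ((8 + 8)/(-7 + 8) + 6) + R*R = (16/1 + 6) + R**2 = (1*16 + 6) + R**2 = (16 + 6) + R**2 = 22 + R**2)
-16369 - o(96, -136) = -16369 - (22 + 96**2) = -16369 - (22 + 9216) = -16369 - 1*9238 = -16369 - 9238 = -25607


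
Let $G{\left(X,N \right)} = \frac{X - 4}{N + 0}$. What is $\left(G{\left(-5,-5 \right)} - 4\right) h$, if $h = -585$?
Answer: $1287$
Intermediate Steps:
$G{\left(X,N \right)} = \frac{-4 + X}{N}$
$\left(G{\left(-5,-5 \right)} - 4\right) h = \left(\frac{-4 - 5}{-5} - 4\right) \left(-585\right) = \left(\left(- \frac{1}{5}\right) \left(-9\right) - 4\right) \left(-585\right) = \left(\frac{9}{5} - 4\right) \left(-585\right) = \left(- \frac{11}{5}\right) \left(-585\right) = 1287$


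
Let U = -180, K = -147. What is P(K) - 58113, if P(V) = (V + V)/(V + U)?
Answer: -6334219/109 ≈ -58112.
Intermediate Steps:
P(V) = 2*V/(-180 + V) (P(V) = (V + V)/(V - 180) = (2*V)/(-180 + V) = 2*V/(-180 + V))
P(K) - 58113 = 2*(-147)/(-180 - 147) - 58113 = 2*(-147)/(-327) - 58113 = 2*(-147)*(-1/327) - 58113 = 98/109 - 58113 = -6334219/109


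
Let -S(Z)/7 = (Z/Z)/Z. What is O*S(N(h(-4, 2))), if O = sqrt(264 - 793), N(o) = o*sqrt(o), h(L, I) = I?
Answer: -161*I*sqrt(2)/4 ≈ -56.922*I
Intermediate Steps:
N(o) = o**(3/2)
O = 23*I (O = sqrt(-529) = 23*I ≈ 23.0*I)
S(Z) = -7/Z (S(Z) = -7*Z/Z/Z = -7/Z)
O*S(N(h(-4, 2))) = (23*I)*(-7*sqrt(2)/4) = -161*I*sqrt(2)/4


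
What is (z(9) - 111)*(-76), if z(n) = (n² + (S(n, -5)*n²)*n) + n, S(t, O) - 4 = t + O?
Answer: -441636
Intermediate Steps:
S(t, O) = 4 + O + t (S(t, O) = 4 + (t + O) = 4 + (O + t) = 4 + O + t)
z(n) = n + n² + n³*(-1 + n) (z(n) = (n² + ((4 - 5 + n)*n²)*n) + n = (n² + ((-1 + n)*n²)*n) + n = (n² + (n²*(-1 + n))*n) + n = (n² + n³*(-1 + n)) + n = n + n² + n³*(-1 + n))
(z(9) - 111)*(-76) = (9*(1 + 9 + 9²*(-1 + 9)) - 111)*(-76) = (9*(1 + 9 + 81*8) - 111)*(-76) = (9*(1 + 9 + 648) - 111)*(-76) = (9*658 - 111)*(-76) = (5922 - 111)*(-76) = 5811*(-76) = -441636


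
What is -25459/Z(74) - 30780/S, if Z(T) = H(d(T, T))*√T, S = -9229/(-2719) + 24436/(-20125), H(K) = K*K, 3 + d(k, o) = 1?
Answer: -561425917500/39764047 - 25459*√74/296 ≈ -14859.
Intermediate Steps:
d(k, o) = -2 (d(k, o) = -3 + 1 = -2)
H(K) = K²
S = 119292141/54719875 (S = -9229*(-1/2719) + 24436*(-1/20125) = 9229/2719 - 24436/20125 = 119292141/54719875 ≈ 2.1800)
Z(T) = 4*√T (Z(T) = (-2)²*√T = 4*√T)
-25459/Z(74) - 30780/S = -25459*√74/296 - 30780/119292141/54719875 = -25459*√74/296 - 30780*54719875/119292141 = -25459*√74/296 - 561425917500/39764047 = -561425917500/39764047 - 25459*√74/296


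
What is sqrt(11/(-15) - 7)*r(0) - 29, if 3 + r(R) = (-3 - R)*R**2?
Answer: -29 - 2*I*sqrt(435)/5 ≈ -29.0 - 8.3427*I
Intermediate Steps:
r(R) = -3 + R**2*(-3 - R) (r(R) = -3 + (-3 - R)*R**2 = -3 + R**2*(-3 - R))
sqrt(11/(-15) - 7)*r(0) - 29 = sqrt(11/(-15) - 7)*(-3 - 1*0**3 - 3*0**2) - 29 = sqrt(11*(-1/15) - 7)*(-3 - 1*0 - 3*0) - 29 = sqrt(-11/15 - 7)*(-3 + 0 + 0) - 29 = sqrt(-116/15)*(-3) - 29 = (2*I*sqrt(435)/15)*(-3) - 29 = -2*I*sqrt(435)/5 - 29 = -29 - 2*I*sqrt(435)/5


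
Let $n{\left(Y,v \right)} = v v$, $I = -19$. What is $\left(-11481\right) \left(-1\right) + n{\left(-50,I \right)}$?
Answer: $11842$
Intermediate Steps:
$n{\left(Y,v \right)} = v^{2}$
$\left(-11481\right) \left(-1\right) + n{\left(-50,I \right)} = \left(-11481\right) \left(-1\right) + \left(-19\right)^{2} = 11481 + 361 = 11842$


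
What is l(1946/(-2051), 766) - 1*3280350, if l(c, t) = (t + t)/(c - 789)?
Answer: -759253858126/231455 ≈ -3.2804e+6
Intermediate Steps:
l(c, t) = 2*t/(-789 + c) (l(c, t) = (2*t)/(-789 + c) = 2*t/(-789 + c))
l(1946/(-2051), 766) - 1*3280350 = 2*766/(-789 + 1946/(-2051)) - 1*3280350 = 2*766/(-789 + 1946*(-1/2051)) - 3280350 = 2*766/(-789 - 278/293) - 3280350 = 2*766/(-231455/293) - 3280350 = 2*766*(-293/231455) - 3280350 = -448876/231455 - 3280350 = -759253858126/231455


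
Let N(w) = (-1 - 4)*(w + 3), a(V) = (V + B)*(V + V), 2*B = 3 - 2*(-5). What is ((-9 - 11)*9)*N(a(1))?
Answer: 16200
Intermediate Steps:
B = 13/2 (B = (3 - 2*(-5))/2 = (3 + 10)/2 = (½)*13 = 13/2 ≈ 6.5000)
a(V) = 2*V*(13/2 + V) (a(V) = (V + 13/2)*(V + V) = (13/2 + V)*(2*V) = 2*V*(13/2 + V))
N(w) = -15 - 5*w (N(w) = -5*(3 + w) = -15 - 5*w)
((-9 - 11)*9)*N(a(1)) = ((-9 - 11)*9)*(-15 - 5*(13 + 2*1)) = (-20*9)*(-15 - 5*(13 + 2)) = -180*(-15 - 5*15) = -180*(-15 - 75) = -180*(-90) = 16200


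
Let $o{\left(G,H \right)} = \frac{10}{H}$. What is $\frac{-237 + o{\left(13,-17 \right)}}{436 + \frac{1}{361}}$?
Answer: $- \frac{1458079}{2675749} \approx -0.54492$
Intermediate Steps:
$\frac{-237 + o{\left(13,-17 \right)}}{436 + \frac{1}{361}} = \frac{-237 + \frac{10}{-17}}{436 + \frac{1}{361}} = \frac{-237 + 10 \left(- \frac{1}{17}\right)}{436 + \frac{1}{361}} = \frac{-237 - \frac{10}{17}}{\frac{157397}{361}} = \left(- \frac{4039}{17}\right) \frac{361}{157397} = - \frac{1458079}{2675749}$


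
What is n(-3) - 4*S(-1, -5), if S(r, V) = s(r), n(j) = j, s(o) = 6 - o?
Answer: -31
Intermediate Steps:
S(r, V) = 6 - r
n(-3) - 4*S(-1, -5) = -3 - 4*(6 - 1*(-1)) = -3 - 4*(6 + 1) = -3 - 4*7 = -3 - 28 = -31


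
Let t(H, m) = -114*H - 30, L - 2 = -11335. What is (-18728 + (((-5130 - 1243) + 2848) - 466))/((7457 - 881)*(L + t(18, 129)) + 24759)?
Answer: 7573/29397427 ≈ 0.00025761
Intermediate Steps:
L = -11333 (L = 2 - 11335 = -11333)
t(H, m) = -30 - 114*H
(-18728 + (((-5130 - 1243) + 2848) - 466))/((7457 - 881)*(L + t(18, 129)) + 24759) = (-18728 + (((-5130 - 1243) + 2848) - 466))/((7457 - 881)*(-11333 + (-30 - 114*18)) + 24759) = (-18728 + ((-6373 + 2848) - 466))/(6576*(-11333 + (-30 - 2052)) + 24759) = (-18728 + (-3525 - 466))/(6576*(-11333 - 2082) + 24759) = (-18728 - 3991)/(6576*(-13415) + 24759) = -22719/(-88217040 + 24759) = -22719/(-88192281) = -22719*(-1/88192281) = 7573/29397427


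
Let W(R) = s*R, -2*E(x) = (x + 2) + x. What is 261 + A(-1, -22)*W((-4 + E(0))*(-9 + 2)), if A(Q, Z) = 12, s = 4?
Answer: 1941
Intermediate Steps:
E(x) = -1 - x (E(x) = -((x + 2) + x)/2 = -((2 + x) + x)/2 = -(2 + 2*x)/2 = -1 - x)
W(R) = 4*R
261 + A(-1, -22)*W((-4 + E(0))*(-9 + 2)) = 261 + 12*(4*((-4 + (-1 - 1*0))*(-9 + 2))) = 261 + 12*(4*((-4 + (-1 + 0))*(-7))) = 261 + 12*(4*((-4 - 1)*(-7))) = 261 + 12*(4*(-5*(-7))) = 261 + 12*(4*35) = 261 + 12*140 = 261 + 1680 = 1941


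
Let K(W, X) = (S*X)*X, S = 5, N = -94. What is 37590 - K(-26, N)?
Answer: -6590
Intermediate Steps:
K(W, X) = 5*X² (K(W, X) = (5*X)*X = 5*X²)
37590 - K(-26, N) = 37590 - 5*(-94)² = 37590 - 5*8836 = 37590 - 1*44180 = 37590 - 44180 = -6590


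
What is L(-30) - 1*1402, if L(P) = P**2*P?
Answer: -28402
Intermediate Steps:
L(P) = P**3
L(-30) - 1*1402 = (-30)**3 - 1*1402 = -27000 - 1402 = -28402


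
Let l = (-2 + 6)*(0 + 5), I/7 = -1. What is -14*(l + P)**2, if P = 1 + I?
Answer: -2744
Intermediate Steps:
I = -7 (I = 7*(-1) = -7)
P = -6 (P = 1 - 7 = -6)
l = 20 (l = 4*5 = 20)
-14*(l + P)**2 = -14*(20 - 6)**2 = -14*14**2 = -14*196 = -2744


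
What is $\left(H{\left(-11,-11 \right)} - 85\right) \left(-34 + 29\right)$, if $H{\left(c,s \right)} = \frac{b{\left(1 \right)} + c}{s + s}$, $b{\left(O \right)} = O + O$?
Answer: $\frac{9305}{22} \approx 422.95$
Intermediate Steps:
$b{\left(O \right)} = 2 O$
$H{\left(c,s \right)} = \frac{2 + c}{2 s}$ ($H{\left(c,s \right)} = \frac{2 \cdot 1 + c}{s + s} = \frac{2 + c}{2 s}$)
$\left(H{\left(-11,-11 \right)} - 85\right) \left(-34 + 29\right) = \left(\frac{2 - 11}{2 \left(-11\right)} - 85\right) \left(-34 + 29\right) = \left(\frac{1}{2} \left(- \frac{1}{11}\right) \left(-9\right) - 85\right) \left(-5\right) = \left(\frac{9}{22} - 85\right) \left(-5\right) = \left(- \frac{1861}{22}\right) \left(-5\right) = \frac{9305}{22}$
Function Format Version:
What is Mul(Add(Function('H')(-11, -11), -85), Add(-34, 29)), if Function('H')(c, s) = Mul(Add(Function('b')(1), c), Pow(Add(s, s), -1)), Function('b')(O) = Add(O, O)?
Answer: Rational(9305, 22) ≈ 422.95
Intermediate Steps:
Function('b')(O) = Mul(2, O)
Function('H')(c, s) = Mul(Rational(1, 2), Pow(s, -1), Add(2, c)) (Function('H')(c, s) = Mul(Add(Mul(2, 1), c), Pow(Add(s, s), -1)) = Mul(Add(2, c), Pow(Mul(2, s), -1)) = Mul(Add(2, c), Mul(Rational(1, 2), Pow(s, -1))) = Mul(Rational(1, 2), Pow(s, -1), Add(2, c)))
Mul(Add(Function('H')(-11, -11), -85), Add(-34, 29)) = Mul(Add(Mul(Rational(1, 2), Pow(-11, -1), Add(2, -11)), -85), Add(-34, 29)) = Mul(Add(Mul(Rational(1, 2), Rational(-1, 11), -9), -85), -5) = Mul(Add(Rational(9, 22), -85), -5) = Mul(Rational(-1861, 22), -5) = Rational(9305, 22)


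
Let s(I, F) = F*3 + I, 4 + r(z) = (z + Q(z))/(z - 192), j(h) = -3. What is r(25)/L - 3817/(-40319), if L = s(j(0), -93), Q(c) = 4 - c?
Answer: 34475361/316463831 ≈ 0.10894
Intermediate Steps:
r(z) = -4 + 4/(-192 + z) (r(z) = -4 + (z + (4 - z))/(z - 192) = -4 + 4/(-192 + z))
s(I, F) = I + 3*F (s(I, F) = 3*F + I = I + 3*F)
L = -282 (L = -3 + 3*(-93) = -3 - 279 = -282)
r(25)/L - 3817/(-40319) = (4*(193 - 1*25)/(-192 + 25))/(-282) - 3817/(-40319) = (4*(193 - 25)/(-167))*(-1/282) - 3817*(-1/40319) = (4*(-1/167)*168)*(-1/282) + 3817/40319 = -672/167*(-1/282) + 3817/40319 = 112/7849 + 3817/40319 = 34475361/316463831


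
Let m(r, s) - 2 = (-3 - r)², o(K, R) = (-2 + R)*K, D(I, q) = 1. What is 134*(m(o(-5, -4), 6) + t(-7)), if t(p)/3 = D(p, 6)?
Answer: 146596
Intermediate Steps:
o(K, R) = K*(-2 + R)
t(p) = 3 (t(p) = 3*1 = 3)
m(r, s) = 2 + (-3 - r)²
134*(m(o(-5, -4), 6) + t(-7)) = 134*((2 + (3 - 5*(-2 - 4))²) + 3) = 134*((2 + (3 - 5*(-6))²) + 3) = 134*((2 + (3 + 30)²) + 3) = 134*((2 + 33²) + 3) = 134*((2 + 1089) + 3) = 134*(1091 + 3) = 134*1094 = 146596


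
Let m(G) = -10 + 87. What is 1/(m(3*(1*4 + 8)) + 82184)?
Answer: 1/82261 ≈ 1.2156e-5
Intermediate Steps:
m(G) = 77
1/(m(3*(1*4 + 8)) + 82184) = 1/(77 + 82184) = 1/82261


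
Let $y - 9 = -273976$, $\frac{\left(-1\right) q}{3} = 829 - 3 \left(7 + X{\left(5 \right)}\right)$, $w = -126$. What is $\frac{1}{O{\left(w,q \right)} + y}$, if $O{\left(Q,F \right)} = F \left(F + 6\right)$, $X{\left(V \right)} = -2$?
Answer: $\frac{1}{5674745} \approx 1.7622 \cdot 10^{-7}$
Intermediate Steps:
$q = -2442$ ($q = - 3 \left(829 - 3 \left(7 - 2\right)\right) = - 3 \left(829 - 15\right) = \left(-3\right) 814 = -2442$)
$y = -273967$ ($y = 9 - 273976 = -273967$)
$O{\left(Q,F \right)} = F \left(6 + F\right)$
$\frac{1}{O{\left(w,q \right)} + y} = \frac{1}{- 2442 \left(6 - 2442\right) - 273967} = \frac{1}{\left(-2442\right) \left(-2436\right) - 273967} = \frac{1}{5948712 - 273967} = \frac{1}{5674745}$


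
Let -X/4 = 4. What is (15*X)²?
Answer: 57600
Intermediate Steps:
X = -16 (X = -4*4 = -16)
(15*X)² = (15*(-16))² = (-240)² = 57600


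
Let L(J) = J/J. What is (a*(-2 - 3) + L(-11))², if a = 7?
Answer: 1156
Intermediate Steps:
L(J) = 1
(a*(-2 - 3) + L(-11))² = (7*(-2 - 3) + 1)² = (7*(-5) + 1)² = (-35 + 1)² = (-34)² = 1156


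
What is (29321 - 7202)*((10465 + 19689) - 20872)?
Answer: 205308558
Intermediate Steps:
(29321 - 7202)*((10465 + 19689) - 20872) = 22119*(30154 - 20872) = 22119*9282 = 205308558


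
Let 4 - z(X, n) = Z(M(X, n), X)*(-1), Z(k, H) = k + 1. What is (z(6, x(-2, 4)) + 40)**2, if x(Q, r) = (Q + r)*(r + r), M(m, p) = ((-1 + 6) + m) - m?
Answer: 2500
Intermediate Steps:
M(m, p) = 5 (M(m, p) = (5 + m) - m = 5)
x(Q, r) = 2*r*(Q + r) (x(Q, r) = (Q + r)*(2*r) = 2*r*(Q + r))
Z(k, H) = 1 + k
z(X, n) = 10 (z(X, n) = 4 - (1 + 5)*(-1) = 4 - 6*(-1) = 4 - 1*(-6) = 4 + 6 = 10)
(z(6, x(-2, 4)) + 40)**2 = (10 + 40)**2 = 50**2 = 2500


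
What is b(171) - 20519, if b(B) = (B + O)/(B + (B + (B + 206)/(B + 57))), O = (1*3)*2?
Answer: -1607684851/78353 ≈ -20519.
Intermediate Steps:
O = 6 (O = 3*2 = 6)
b(B) = (6 + B)/(2*B + (206 + B)/(57 + B)) (b(B) = (B + 6)/(B + (B + (B + 206)/(B + 57))) = (6 + B)/(B + (B + (206 + B)/(57 + B))) = (6 + B)/(2*B + (206 + B)/(57 + B)))
b(171) - 20519 = (342 + 171² + 63*171)/(206 + 2*171² + 115*171) - 20519 = (342 + 29241 + 10773)/(206 + 2*29241 + 19665) - 20519 = 40356/(206 + 58482 + 19665) - 20519 = 40356/78353 - 20519 = -1607684851/78353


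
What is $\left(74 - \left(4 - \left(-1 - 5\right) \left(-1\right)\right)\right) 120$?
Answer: $9120$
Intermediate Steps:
$\left(74 - \left(4 - \left(-1 - 5\right) \left(-1\right)\right)\right) 120 = \left(74 - -2\right) 120 = \left(74 + \left(6 - 4\right)\right) 120 = \left(74 + 2\right) 120 = 76 \cdot 120 = 9120$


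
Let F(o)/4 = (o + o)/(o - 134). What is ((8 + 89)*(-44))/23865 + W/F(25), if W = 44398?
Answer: -11549270503/477300 ≈ -24197.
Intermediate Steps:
F(o) = 8*o/(-134 + o) (F(o) = 4*((o + o)/(o - 134)) = 4*((2*o)/(-134 + o)) = 4*(2*o/(-134 + o)) = 8*o/(-134 + o))
((8 + 89)*(-44))/23865 + W/F(25) = ((8 + 89)*(-44))/23865 + 44398/((8*25/(-134 + 25))) = (97*(-44))*(1/23865) + 44398/((8*25/(-109))) = -4268*1/23865 + 44398/((8*25*(-1/109))) = -4268/23865 + 44398/(-200/109) = -4268/23865 + 44398*(-109/200) = -4268/23865 - 2419691/100 = -11549270503/477300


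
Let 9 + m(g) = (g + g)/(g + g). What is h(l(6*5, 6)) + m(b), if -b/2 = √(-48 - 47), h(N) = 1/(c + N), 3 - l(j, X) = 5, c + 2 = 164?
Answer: -1279/160 ≈ -7.9938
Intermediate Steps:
c = 162 (c = -2 + 164 = 162)
l(j, X) = -2 (l(j, X) = 3 - 1*5 = 3 - 5 = -2)
h(N) = 1/(162 + N)
b = -2*I*√95 (b = -2*√(-48 - 47) = -2*I*√95 ≈ -19.494*I)
m(g) = -8 (m(g) = -9 + (g + g)/(g + g) = -9 + (2*g)/((2*g)) = -9 + (2*g)*(1/(2*g)) = -9 + 1 = -8)
h(l(6*5, 6)) + m(b) = 1/(162 - 2) - 8 = 1/160 - 8 = -1279/160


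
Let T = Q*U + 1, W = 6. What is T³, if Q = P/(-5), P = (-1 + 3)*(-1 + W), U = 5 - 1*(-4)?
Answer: -4913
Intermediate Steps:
U = 9 (U = 5 + 4 = 9)
P = 10 (P = (-1 + 3)*(-1 + 6) = 2*5 = 10)
Q = -2 (Q = 10/(-5) = 10*(-⅕) = -2)
T = -17 (T = -2*9 + 1 = -18 + 1 = -17)
T³ = (-17)³ = -4913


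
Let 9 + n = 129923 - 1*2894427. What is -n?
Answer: 2764513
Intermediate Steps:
n = -2764513 (n = -9 + (129923 - 1*2894427) = -9 + (129923 - 2894427) = -9 - 2764504 = -2764513)
-n = -1*(-2764513) = 2764513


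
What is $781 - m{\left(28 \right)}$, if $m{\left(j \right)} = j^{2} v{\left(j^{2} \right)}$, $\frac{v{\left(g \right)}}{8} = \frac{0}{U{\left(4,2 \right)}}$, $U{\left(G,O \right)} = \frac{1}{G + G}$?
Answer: $781$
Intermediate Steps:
$U{\left(G,O \right)} = \frac{1}{2 G}$
$v{\left(g \right)} = 0$ ($v{\left(g \right)} = 8 \frac{0}{\frac{1}{2} \cdot \frac{1}{4}} = 8 \cdot 0 \frac{1}{\frac{1}{8}} = 8 \cdot 0 \cdot 8 = 8 \cdot 0 = 0$)
$m{\left(j \right)} = 0$ ($m{\left(j \right)} = j^{2} \cdot 0 = 0$)
$781 - m{\left(28 \right)} = 781 - 0 = 781 + 0 = 781$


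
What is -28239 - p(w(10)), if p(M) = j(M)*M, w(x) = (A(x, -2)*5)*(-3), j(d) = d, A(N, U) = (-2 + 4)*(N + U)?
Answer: -85839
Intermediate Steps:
A(N, U) = 2*N + 2*U (A(N, U) = 2*(N + U) = 2*N + 2*U)
w(x) = 60 - 30*x (w(x) = ((2*x + 2*(-2))*5)*(-3) = ((2*x - 4)*5)*(-3) = ((-4 + 2*x)*5)*(-3) = (-20 + 10*x)*(-3) = 60 - 30*x)
p(M) = M² (p(M) = M*M = M²)
-28239 - p(w(10)) = -28239 - (60 - 30*10)² = -28239 - (60 - 300)² = -28239 - 1*(-240)² = -28239 - 1*57600 = -28239 - 57600 = -85839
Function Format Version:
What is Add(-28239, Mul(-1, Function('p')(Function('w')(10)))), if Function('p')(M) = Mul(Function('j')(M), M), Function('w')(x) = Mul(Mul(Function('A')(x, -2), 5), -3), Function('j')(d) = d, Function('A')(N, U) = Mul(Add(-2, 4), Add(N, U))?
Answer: -85839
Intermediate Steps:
Function('A')(N, U) = Add(Mul(2, N), Mul(2, U)) (Function('A')(N, U) = Mul(2, Add(N, U)) = Add(Mul(2, N), Mul(2, U)))
Function('w')(x) = Add(60, Mul(-30, x)) (Function('w')(x) = Mul(Mul(Add(Mul(2, x), Mul(2, -2)), 5), -3) = Mul(Mul(Add(Mul(2, x), -4), 5), -3) = Mul(Mul(Add(-4, Mul(2, x)), 5), -3) = Mul(Add(-20, Mul(10, x)), -3) = Add(60, Mul(-30, x)))
Function('p')(M) = Pow(M, 2) (Function('p')(M) = Mul(M, M) = Pow(M, 2))
Add(-28239, Mul(-1, Function('p')(Function('w')(10)))) = Add(-28239, Mul(-1, Pow(Add(60, Mul(-30, 10)), 2))) = Add(-28239, Mul(-1, Pow(Add(60, -300), 2))) = Add(-28239, Mul(-1, Pow(-240, 2))) = Add(-28239, Mul(-1, 57600)) = Add(-28239, -57600) = -85839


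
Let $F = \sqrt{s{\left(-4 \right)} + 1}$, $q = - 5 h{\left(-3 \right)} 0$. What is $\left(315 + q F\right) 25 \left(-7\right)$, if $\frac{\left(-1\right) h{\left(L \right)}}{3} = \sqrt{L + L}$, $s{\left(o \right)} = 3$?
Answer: $-55125$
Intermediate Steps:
$h{\left(L \right)} = - 3 \sqrt{2} \sqrt{L}$ ($h{\left(L \right)} = - 3 \sqrt{L + L} = - 3 \sqrt{2 L} = - 3 \sqrt{2} \sqrt{L}$)
$q = 0$ ($q = - 5 \left(- 3 \sqrt{2} \sqrt{-3}\right) 0 = - 5 \left(- 3 \sqrt{2} i \sqrt{3}\right) 0 = - 5 \left(- 3 i \sqrt{6}\right) 0 = 15 i \sqrt{6} \cdot 0 = 0$)
$F = 2$ ($F = \sqrt{3 + 1} = \sqrt{4} = 2$)
$\left(315 + q F\right) 25 \left(-7\right) = \left(315 + 0 \cdot 2\right) 25 \left(-7\right) = \left(315 + 0\right) \left(-175\right) = 315 \left(-175\right) = -55125$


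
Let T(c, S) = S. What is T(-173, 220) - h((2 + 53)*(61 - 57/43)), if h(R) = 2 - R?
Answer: 150504/43 ≈ 3500.1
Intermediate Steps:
T(-173, 220) - h((2 + 53)*(61 - 57/43)) = 220 - (2 - (2 + 53)*(61 - 57/43)) = 220 - (2 - 55*(61 - 57*1/43)) = 220 - (2 - 55*(61 - 57/43)) = 220 - (2 - 55*2566/43) = 220 - (2 - 1*141130/43) = 220 - (2 - 141130/43) = 220 - 1*(-141044/43) = 220 + 141044/43 = 150504/43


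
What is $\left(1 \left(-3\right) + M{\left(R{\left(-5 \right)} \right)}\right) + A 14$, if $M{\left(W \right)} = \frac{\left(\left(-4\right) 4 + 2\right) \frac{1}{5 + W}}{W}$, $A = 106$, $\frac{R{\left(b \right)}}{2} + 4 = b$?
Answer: $\frac{173270}{117} \approx 1480.9$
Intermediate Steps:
$R{\left(b \right)} = -8 + 2 b$
$M{\left(W \right)} = - \frac{14}{W \left(5 + W\right)}$ ($M{\left(W \right)} = \frac{\left(-16 + 2\right) \frac{1}{5 + W}}{W} = \frac{\left(-14\right) \frac{1}{5 + W}}{W} = - \frac{14}{W \left(5 + W\right)}$)
$\left(1 \left(-3\right) + M{\left(R{\left(-5 \right)} \right)}\right) + A 14 = \left(1 \left(-3\right) - \frac{14}{\left(-8 + 2 \left(-5\right)\right) \left(5 + \left(-8 + 2 \left(-5\right)\right)\right)}\right) + 106 \cdot 14 = \left(-3 - \frac{14}{\left(-8 - 10\right) \left(5 - 18\right)}\right) + 1484 = \left(-3 - \frac{14}{\left(-18\right) \left(5 - 18\right)}\right) + 1484 = \left(-3 - - \frac{7}{9 \left(-13\right)}\right) + 1484 = \left(-3 - \left(- \frac{7}{9}\right) \left(- \frac{1}{13}\right)\right) + 1484 = \left(-3 - \frac{7}{117}\right) + 1484 = - \frac{358}{117} + 1484 = \frac{173270}{117}$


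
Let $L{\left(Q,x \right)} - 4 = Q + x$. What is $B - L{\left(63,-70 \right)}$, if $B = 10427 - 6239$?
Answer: $4191$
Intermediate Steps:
$L{\left(Q,x \right)} = 4 + Q + x$ ($L{\left(Q,x \right)} = 4 + \left(Q + x\right) = 4 + Q + x$)
$B = 4188$ ($B = 10427 - 6239 = 4188$)
$B - L{\left(63,-70 \right)} = 4188 - \left(4 + 63 - 70\right) = 4188 - -3 = 4188 + 3 = 4191$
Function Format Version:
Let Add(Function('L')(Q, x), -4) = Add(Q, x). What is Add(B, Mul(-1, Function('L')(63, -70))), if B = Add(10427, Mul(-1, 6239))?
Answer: 4191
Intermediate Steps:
Function('L')(Q, x) = Add(4, Q, x) (Function('L')(Q, x) = Add(4, Add(Q, x)) = Add(4, Q, x))
B = 4188 (B = Add(10427, -6239) = 4188)
Add(B, Mul(-1, Function('L')(63, -70))) = Add(4188, Mul(-1, Add(4, 63, -70))) = Add(4188, Mul(-1, -3)) = Add(4188, 3) = 4191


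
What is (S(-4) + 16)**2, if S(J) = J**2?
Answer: 1024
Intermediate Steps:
(S(-4) + 16)**2 = ((-4)**2 + 16)**2 = (16 + 16)**2 = 32**2 = 1024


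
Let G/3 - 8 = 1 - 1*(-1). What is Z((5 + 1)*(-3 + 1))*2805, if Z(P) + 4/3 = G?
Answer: 80410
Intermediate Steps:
G = 30 (G = 24 + 3*(1 - 1*(-1)) = 24 + 3*(1 + 1) = 24 + 3*2 = 24 + 6 = 30)
Z(P) = 86/3 (Z(P) = -4/3 + 30 = 86/3)
Z((5 + 1)*(-3 + 1))*2805 = (86/3)*2805 = 80410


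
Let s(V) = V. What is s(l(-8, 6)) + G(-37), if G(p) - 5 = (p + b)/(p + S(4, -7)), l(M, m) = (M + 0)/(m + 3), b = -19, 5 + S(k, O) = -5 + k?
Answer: 2095/387 ≈ 5.4134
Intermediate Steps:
S(k, O) = -10 + k (S(k, O) = -5 + (-5 + k) = -10 + k)
l(M, m) = M/(3 + m)
G(p) = 5 + (-19 + p)/(-6 + p) (G(p) = 5 + (p - 19)/(p + (-10 + 4)) = 5 + (-19 + p)/(p - 6) = 5 + (-19 + p)/(-6 + p))
s(l(-8, 6)) + G(-37) = -8/(3 + 6) + (-49 + 6*(-37))/(-6 - 37) = -8/9 + (-49 - 222)/(-43) = -8*1/9 - 1/43*(-271) = -8/9 + 271/43 = 2095/387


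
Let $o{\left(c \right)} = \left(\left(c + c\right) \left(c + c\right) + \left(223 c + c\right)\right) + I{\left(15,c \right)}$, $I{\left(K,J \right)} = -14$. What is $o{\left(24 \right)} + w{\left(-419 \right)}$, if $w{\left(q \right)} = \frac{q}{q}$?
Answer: $7667$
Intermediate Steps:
$w{\left(q \right)} = 1$
$o{\left(c \right)} = -14 + 4 c^{2} + 224 c$ ($o{\left(c \right)} = \left(\left(c + c\right) \left(c + c\right) + \left(223 c + c\right)\right) - 14 = \left(2 c 2 c + 224 c\right) - 14 = \left(4 c^{2} + 224 c\right) - 14 = -14 + 4 c^{2} + 224 c$)
$o{\left(24 \right)} + w{\left(-419 \right)} = \left(-14 + 4 \cdot 24^{2} + 224 \cdot 24\right) + 1 = \left(-14 + 4 \cdot 576 + 5376\right) + 1 = \left(-14 + 2304 + 5376\right) + 1 = 7666 + 1 = 7667$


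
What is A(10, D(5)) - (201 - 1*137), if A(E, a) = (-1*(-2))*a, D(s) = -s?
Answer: -74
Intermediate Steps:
A(E, a) = 2*a
A(10, D(5)) - (201 - 1*137) = 2*(-1*5) - (201 - 1*137) = 2*(-5) - (201 - 137) = -10 - 1*64 = -10 - 64 = -74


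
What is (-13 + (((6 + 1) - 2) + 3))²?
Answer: 25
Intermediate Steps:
(-13 + (((6 + 1) - 2) + 3))² = (-13 + ((7 - 2) + 3))² = (-13 + (5 + 3))² = (-13 + 8)² = (-5)² = 25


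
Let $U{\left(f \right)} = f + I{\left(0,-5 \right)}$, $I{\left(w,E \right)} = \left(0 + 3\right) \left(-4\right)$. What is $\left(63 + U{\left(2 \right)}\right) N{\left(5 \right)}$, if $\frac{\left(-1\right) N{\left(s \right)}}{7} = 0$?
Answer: $0$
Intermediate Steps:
$N{\left(s \right)} = 0$ ($N{\left(s \right)} = \left(-7\right) 0 = 0$)
$I{\left(w,E \right)} = -12$ ($I{\left(w,E \right)} = 3 \left(-4\right) = -12$)
$U{\left(f \right)} = -12 + f$ ($U{\left(f \right)} = f - 12 = -12 + f$)
$\left(63 + U{\left(2 \right)}\right) N{\left(5 \right)} = \left(63 + \left(-12 + 2\right)\right) 0 = \left(63 - 10\right) 0 = 53 \cdot 0 = 0$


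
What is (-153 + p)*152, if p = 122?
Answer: -4712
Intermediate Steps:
(-153 + p)*152 = (-153 + 122)*152 = -31*152 = -4712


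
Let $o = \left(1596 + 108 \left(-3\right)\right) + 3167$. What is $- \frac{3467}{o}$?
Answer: $- \frac{3467}{4439} \approx -0.78103$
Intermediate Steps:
$o = 4439$ ($o = \left(1596 - 324\right) + 3167 = 1272 + 3167 = 4439$)
$- \frac{3467}{o} = - \frac{3467}{4439}$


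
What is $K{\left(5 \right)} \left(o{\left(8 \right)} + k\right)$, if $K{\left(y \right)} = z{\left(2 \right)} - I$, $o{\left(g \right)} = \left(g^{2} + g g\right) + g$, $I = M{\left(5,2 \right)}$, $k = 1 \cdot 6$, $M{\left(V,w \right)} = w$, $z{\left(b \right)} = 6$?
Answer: $568$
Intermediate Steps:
$k = 6$
$I = 2$
$o{\left(g \right)} = g + 2 g^{2}$ ($o{\left(g \right)} = \left(g^{2} + g^{2}\right) + g = 2 g^{2} + g = g + 2 g^{2}$)
$K{\left(y \right)} = 4$ ($K{\left(y \right)} = 6 - 2 = 4$)
$K{\left(5 \right)} \left(o{\left(8 \right)} + k\right) = 4 \left(8 \left(1 + 2 \cdot 8\right) + 6\right) = 4 \left(8 \left(1 + 16\right) + 6\right) = 4 \left(8 \cdot 17 + 6\right) = 4 \left(136 + 6\right) = 4 \cdot 142 = 568$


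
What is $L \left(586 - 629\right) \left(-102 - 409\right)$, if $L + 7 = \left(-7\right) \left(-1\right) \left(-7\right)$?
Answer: $-1230488$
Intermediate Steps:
$L = -56$ ($L = -7 + \left(-7\right) \left(-1\right) \left(-7\right) = -7 + 7 \left(-7\right) = -7 - 49 = -56$)
$L \left(586 - 629\right) \left(-102 - 409\right) = - 56 \left(586 - 629\right) \left(-102 - 409\right) = - 56 \left(\left(-43\right) \left(-511\right)\right) = \left(-56\right) 21973 = -1230488$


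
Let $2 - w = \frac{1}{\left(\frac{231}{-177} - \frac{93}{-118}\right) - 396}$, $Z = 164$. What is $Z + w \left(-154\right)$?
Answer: $- \frac{6755788}{46789} \approx -144.39$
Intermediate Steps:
$w = \frac{93696}{46789}$ ($w = 2 - \frac{1}{\left(\frac{231}{-177} - \frac{93}{-118}\right) - 396} = 2 - \frac{1}{\left(231 \left(- \frac{1}{177}\right) - - \frac{93}{118}\right) - 396} = 2 - \frac{1}{\left(- \frac{77}{59} + \frac{93}{118}\right) - 396} = 2 - \frac{1}{- \frac{61}{118} - 396} = 2 - \frac{1}{- \frac{46789}{118}} = 2 - - \frac{118}{46789} = 2 + \frac{118}{46789} = \frac{93696}{46789} \approx 2.0025$)
$Z + w \left(-154\right) = 164 + \frac{93696}{46789} \left(-154\right) = 164 - \frac{14429184}{46789} = - \frac{6755788}{46789}$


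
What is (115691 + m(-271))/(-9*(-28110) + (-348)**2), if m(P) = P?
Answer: 57710/187047 ≈ 0.30853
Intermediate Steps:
(115691 + m(-271))/(-9*(-28110) + (-348)**2) = (115691 - 271)/(-9*(-28110) + (-348)**2) = 115420/(252990 + 121104) = 115420/374094 = 115420*(1/374094) = 57710/187047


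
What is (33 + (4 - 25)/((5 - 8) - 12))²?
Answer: 29584/25 ≈ 1183.4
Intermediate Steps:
(33 + (4 - 25)/((5 - 8) - 12))² = (33 - 21/(-3 - 12))² = (33 - 21/(-15))² = (33 - 21*(-1/15))² = (33 + 7/5)² = (172/5)² = 29584/25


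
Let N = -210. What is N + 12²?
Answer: -66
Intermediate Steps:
N + 12² = -210 + 12² = -210 + 144 = -66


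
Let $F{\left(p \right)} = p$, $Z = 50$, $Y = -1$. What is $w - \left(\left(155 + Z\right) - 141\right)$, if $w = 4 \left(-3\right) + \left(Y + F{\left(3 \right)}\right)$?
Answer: $-74$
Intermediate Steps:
$w = -10$ ($w = 4 \left(-3\right) + \left(-1 + 3\right) = -12 + 2 = -10$)
$w - \left(\left(155 + Z\right) - 141\right) = -10 - \left(\left(155 + 50\right) - 141\right) = -10 - \left(205 - 141\right) = -10 - 64 = -74$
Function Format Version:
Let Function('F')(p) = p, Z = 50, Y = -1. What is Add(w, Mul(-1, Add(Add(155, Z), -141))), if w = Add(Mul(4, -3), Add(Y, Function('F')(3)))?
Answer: -74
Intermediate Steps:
w = -10 (w = Add(Mul(4, -3), Add(-1, 3)) = Add(-12, 2) = -10)
Add(w, Mul(-1, Add(Add(155, Z), -141))) = Add(-10, Mul(-1, Add(Add(155, 50), -141))) = Add(-10, Mul(-1, Add(205, -141))) = Add(-10, Mul(-1, 64)) = Add(-10, -64) = -74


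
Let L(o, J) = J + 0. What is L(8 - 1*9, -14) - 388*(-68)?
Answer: 26370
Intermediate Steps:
L(o, J) = J
L(8 - 1*9, -14) - 388*(-68) = -14 - 388*(-68) = -14 + 26384 = 26370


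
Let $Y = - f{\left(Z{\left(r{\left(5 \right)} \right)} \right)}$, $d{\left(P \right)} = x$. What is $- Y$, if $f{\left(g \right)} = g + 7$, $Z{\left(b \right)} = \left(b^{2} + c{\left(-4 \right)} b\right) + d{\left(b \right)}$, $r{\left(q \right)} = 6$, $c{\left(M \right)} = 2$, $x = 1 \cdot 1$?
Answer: $56$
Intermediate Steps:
$x = 1$
$d{\left(P \right)} = 1$
$Z{\left(b \right)} = 1 + b^{2} + 2 b$ ($Z{\left(b \right)} = \left(b^{2} + 2 b\right) + 1 = 1 + b^{2} + 2 b$)
$f{\left(g \right)} = 7 + g$
$Y = -56$ ($Y = - (7 + \left(1 + 6^{2} + 2 \cdot 6\right)) = - (7 + \left(1 + 36 + 12\right)) = - (7 + 49) = \left(-1\right) 56 = -56$)
$- Y = \left(-1\right) \left(-56\right) = 56$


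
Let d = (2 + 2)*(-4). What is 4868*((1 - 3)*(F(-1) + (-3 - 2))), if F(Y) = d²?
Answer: -2443736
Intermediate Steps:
d = -16 (d = 4*(-4) = -16)
F(Y) = 256 (F(Y) = (-16)² = 256)
4868*((1 - 3)*(F(-1) + (-3 - 2))) = 4868*((1 - 3)*(256 + (-3 - 2))) = 4868*(-2*(256 - 5)) = 4868*(-2*251) = 4868*(-502) = -2443736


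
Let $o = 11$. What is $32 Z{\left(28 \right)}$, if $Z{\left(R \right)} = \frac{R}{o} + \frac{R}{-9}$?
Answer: $- \frac{1792}{99} \approx -18.101$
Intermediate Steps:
$Z{\left(R \right)} = - \frac{2 R}{99}$ ($Z{\left(R \right)} = \frac{R}{11} + \frac{R}{-9} = R \frac{1}{11} + R \left(- \frac{1}{9}\right) = \frac{R}{11} - \frac{R}{9} = - \frac{2 R}{99}$)
$32 Z{\left(28 \right)} = 32 \left(\left(- \frac{2}{99}\right) 28\right) = 32 \left(- \frac{56}{99}\right) = - \frac{1792}{99}$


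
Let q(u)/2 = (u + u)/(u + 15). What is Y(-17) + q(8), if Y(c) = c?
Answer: -359/23 ≈ -15.609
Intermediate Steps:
q(u) = 4*u/(15 + u) (q(u) = 2*((u + u)/(u + 15)) = 2*((2*u)/(15 + u)) = 2*(2*u/(15 + u)) = 4*u/(15 + u))
Y(-17) + q(8) = -17 + 4*8/(15 + 8) = -17 + 4*8/23 = -17 + 4*8*(1/23) = -17 + 32/23 = -359/23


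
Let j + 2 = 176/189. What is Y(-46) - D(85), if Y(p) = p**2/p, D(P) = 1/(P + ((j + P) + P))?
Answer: -2207867/47993 ≈ -46.004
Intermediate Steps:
j = -202/189 (j = -2 + 176/189 = -202/189 ≈ -1.0688)
D(P) = 1/(-202/189 + 3*P) (D(P) = 1/(P + ((-202/189 + P) + P)) = 1/(P + (-202/189 + 2*P)) = 1/(-202/189 + 3*P))
Y(p) = p
Y(-46) - D(85) = -46 - 189/(-202 + 567*85) = -46 - 189/(-202 + 48195) = -46 - 189/47993 = -2207867/47993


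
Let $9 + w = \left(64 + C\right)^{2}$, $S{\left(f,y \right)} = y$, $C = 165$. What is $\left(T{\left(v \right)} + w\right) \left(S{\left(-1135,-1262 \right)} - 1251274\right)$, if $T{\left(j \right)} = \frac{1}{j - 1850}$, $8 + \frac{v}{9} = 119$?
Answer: $- \frac{55887694134216}{851} \approx -6.5673 \cdot 10^{10}$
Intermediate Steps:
$v = 999$ ($v = -72 + 9 \cdot 119 = -72 + 1071 = 999$)
$w = 52432$ ($w = -9 + \left(64 + 165\right)^{2} = -9 + 229^{2} = -9 + 52441 = 52432$)
$T{\left(j \right)} = \frac{1}{-1850 + j}$
$\left(T{\left(v \right)} + w\right) \left(S{\left(-1135,-1262 \right)} - 1251274\right) = \left(\frac{1}{-1850 + 999} + 52432\right) \left(-1262 - 1251274\right) = \left(\frac{1}{-851} + 52432\right) \left(-1252536\right) = \left(- \frac{1}{851} + 52432\right) \left(-1252536\right) = \frac{44619631}{851} \left(-1252536\right) = - \frac{55887694134216}{851}$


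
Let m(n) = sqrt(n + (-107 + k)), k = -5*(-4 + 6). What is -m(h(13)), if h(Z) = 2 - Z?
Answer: -8*I*sqrt(2) ≈ -11.314*I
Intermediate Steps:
k = -10 (k = -5*2 = -10)
m(n) = sqrt(-117 + n) (m(n) = sqrt(n + (-107 - 10)) = sqrt(n - 117) = sqrt(-117 + n))
-m(h(13)) = -sqrt(-117 + (2 - 1*13)) = -sqrt(-117 + (2 - 13)) = -sqrt(-117 - 11) = -sqrt(-128) = -8*I*sqrt(2)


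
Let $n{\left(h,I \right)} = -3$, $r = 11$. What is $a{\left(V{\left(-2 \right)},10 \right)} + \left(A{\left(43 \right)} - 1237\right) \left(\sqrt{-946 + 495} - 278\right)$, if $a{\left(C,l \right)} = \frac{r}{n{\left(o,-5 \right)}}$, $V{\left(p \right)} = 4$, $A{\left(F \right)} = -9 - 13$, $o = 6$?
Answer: $\frac{1049995}{3} - 1259 i \sqrt{451} \approx 3.5 \cdot 10^{5} - 26737.0 i$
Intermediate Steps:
$A{\left(F \right)} = -22$
$a{\left(C,l \right)} = - \frac{11}{3}$ ($a{\left(C,l \right)} = \frac{11}{-3} = 11 \left(- \frac{1}{3}\right) = - \frac{11}{3}$)
$a{\left(V{\left(-2 \right)},10 \right)} + \left(A{\left(43 \right)} - 1237\right) \left(\sqrt{-946 + 495} - 278\right) = - \frac{11}{3} + \left(-22 - 1237\right) \left(\sqrt{-946 + 495} - 278\right) = - \frac{11}{3} - 1259 \left(\sqrt{-451} - 278\right) = - \frac{11}{3} - 1259 \left(i \sqrt{451} - 278\right) = - \frac{11}{3} - 1259 \left(-278 + i \sqrt{451}\right) = - \frac{11}{3} + \left(350002 - 1259 i \sqrt{451}\right) = \frac{1049995}{3} - 1259 i \sqrt{451}$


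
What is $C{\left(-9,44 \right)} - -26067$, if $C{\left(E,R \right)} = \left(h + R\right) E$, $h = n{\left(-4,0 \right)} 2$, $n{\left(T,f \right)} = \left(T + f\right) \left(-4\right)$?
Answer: $25383$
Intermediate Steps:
$n{\left(T,f \right)} = - 4 T - 4 f$
$h = 32$ ($h = \left(\left(-4\right) \left(-4\right) - 0\right) 2 = \left(16 + 0\right) 2 = 16 \cdot 2 = 32$)
$C{\left(E,R \right)} = E \left(32 + R\right)$ ($C{\left(E,R \right)} = \left(32 + R\right) E = E \left(32 + R\right)$)
$C{\left(-9,44 \right)} - -26067 = - 9 \left(32 + 44\right) - -26067 = \left(-9\right) 76 + 26067 = -684 + 26067 = 25383$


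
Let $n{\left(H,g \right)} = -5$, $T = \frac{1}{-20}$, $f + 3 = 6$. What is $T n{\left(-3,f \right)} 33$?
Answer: $\frac{33}{4} \approx 8.25$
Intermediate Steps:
$f = 3$ ($f = -3 + 6 = 3$)
$T = - \frac{1}{20} \approx -0.05$
$T n{\left(-3,f \right)} 33 = \left(- \frac{1}{20}\right) \left(-5\right) 33 = \frac{1}{4} \cdot 33 = \frac{33}{4}$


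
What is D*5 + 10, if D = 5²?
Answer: 135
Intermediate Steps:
D = 25
D*5 + 10 = 25*5 + 10 = 125 + 10 = 135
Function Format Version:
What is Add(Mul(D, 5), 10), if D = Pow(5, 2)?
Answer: 135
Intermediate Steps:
D = 25
Add(Mul(D, 5), 10) = Add(Mul(25, 5), 10) = Add(125, 10) = 135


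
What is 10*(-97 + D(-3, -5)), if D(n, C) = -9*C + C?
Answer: -570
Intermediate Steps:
D(n, C) = -8*C
10*(-97 + D(-3, -5)) = 10*(-97 - 8*(-5)) = 10*(-97 + 40) = 10*(-57) = -570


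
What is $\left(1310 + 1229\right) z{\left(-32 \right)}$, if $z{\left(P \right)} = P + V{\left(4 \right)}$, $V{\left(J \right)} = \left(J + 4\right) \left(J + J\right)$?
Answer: $81248$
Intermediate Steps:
$V{\left(J \right)} = 2 J \left(4 + J\right)$ ($V{\left(J \right)} = \left(4 + J\right) 2 J = 2 J \left(4 + J\right)$)
$z{\left(P \right)} = 64 + P$ ($z{\left(P \right)} = P + 2 \cdot 4 \left(4 + 4\right) = P + 2 \cdot 4 \cdot 8 = P + 64 = 64 + P$)
$\left(1310 + 1229\right) z{\left(-32 \right)} = \left(1310 + 1229\right) \left(64 - 32\right) = 2539 \cdot 32 = 81248$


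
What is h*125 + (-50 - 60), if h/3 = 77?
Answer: 28765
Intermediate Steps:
h = 231 (h = 3*77 = 231)
h*125 + (-50 - 60) = 231*125 + (-50 - 60) = 28875 - 110 = 28765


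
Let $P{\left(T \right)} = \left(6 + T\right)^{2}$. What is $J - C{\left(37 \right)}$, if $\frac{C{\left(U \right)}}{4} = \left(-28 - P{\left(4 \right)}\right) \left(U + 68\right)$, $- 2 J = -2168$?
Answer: $54844$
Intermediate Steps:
$J = 1084$ ($J = \left(- \frac{1}{2}\right) \left(-2168\right) = 1084$)
$C{\left(U \right)} = -34816 - 512 U$ ($C{\left(U \right)} = 4 \left(-28 - \left(6 + 4\right)^{2}\right) \left(U + 68\right) = 4 \left(-28 - 10^{2}\right) \left(68 + U\right) = 4 \left(-28 - 100\right) \left(68 + U\right) = 4 \left(- 128 \left(68 + U\right)\right) = 4 \left(-8704 - 128 U\right) = -34816 - 512 U$)
$J - C{\left(37 \right)} = 1084 - \left(-34816 - 18944\right) = 1084 - -53760 = 1084 + 53760 = 54844$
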